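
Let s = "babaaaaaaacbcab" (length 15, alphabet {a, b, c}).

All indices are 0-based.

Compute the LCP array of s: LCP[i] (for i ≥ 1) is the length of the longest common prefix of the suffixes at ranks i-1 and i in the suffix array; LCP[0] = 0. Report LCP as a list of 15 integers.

[0, 6, 5, 4, 3, 2, 1, 2, 1, 0, 1, 2, 1, 0, 1]

rank | idx | suffix
   0 |   3 | aaaaaaacbcab
   1 |   4 | aaaaaacbcab
   2 |   5 | aaaaacbcab
   3 |   6 | aaaacbcab
   4 |   7 | aaacbcab
   5 |   8 | aacbcab
   6 |  13 | ab
   7 |   1 | abaaaaaaacbcab
   8 |   9 | acbcab
   9 |  14 | b
  10 |   2 | baaaaaaacbcab
  11 |   0 | babaaaaaaacbcab
  12 |  11 | bcab
  13 |  12 | cab
  14 |  10 | cbcab

SA = [3, 4, 5, 6, 7, 8, 13, 1, 9, 14, 2, 0, 11, 12, 10]
[i] adj suffixes → lcp
  [1] 3/4 → 6 ('aaaaaa')
  [2] 4/5 → 5 ('aaaaa')
  [3] 5/6 → 4 ('aaaa')
  [4] 6/7 → 3 ('aaa')
  [5] 7/8 → 2 ('aa')
  [6] 8/13 → 1 ('a')
  [7] 13/1 → 2 ('ab')
  [8] 1/9 → 1 ('a')
  [9] 9/14 → 0 ('')
  [10] 14/2 → 1 ('b')
  [11] 2/0 → 2 ('ba')
  [12] 0/11 → 1 ('b')
  [13] 11/12 → 0 ('')
  [14] 12/10 → 1 ('c')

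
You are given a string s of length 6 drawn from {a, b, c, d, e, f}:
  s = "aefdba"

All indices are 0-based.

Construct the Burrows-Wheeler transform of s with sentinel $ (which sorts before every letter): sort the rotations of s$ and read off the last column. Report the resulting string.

ab$dfae

rank  rotation last
    0  $aefdba  a
    1  a$aefdb  b
    2  aefdba$  $
    3  ba$aefd  d
    4  dba$aef  f
    5  efdba$a  a
    6  fdba$ae  e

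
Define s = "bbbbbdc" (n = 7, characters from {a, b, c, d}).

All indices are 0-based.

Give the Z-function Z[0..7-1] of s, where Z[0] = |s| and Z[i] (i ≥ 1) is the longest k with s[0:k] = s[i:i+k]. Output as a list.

[7, 4, 3, 2, 1, 0, 0]

Z[0]=7
i=1: i≥r, start 0; Z[1]=4 extend→box=[1,5)
i=2: min(r-i=3, Z[1]=4)=3; Z[2]=3
i=3: min(r-i=2, Z[2]=3)=2; Z[3]=2
i=4: min(r-i=1, Z[3]=2)=1; Z[4]=1
i=5: i≥r, start 0; Z[5]=0
i=6: i≥r, start 0; Z[6]=0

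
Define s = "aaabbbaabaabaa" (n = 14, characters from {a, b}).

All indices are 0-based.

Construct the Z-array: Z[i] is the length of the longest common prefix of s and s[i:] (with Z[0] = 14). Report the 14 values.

[14, 2, 1, 0, 0, 0, 2, 1, 0, 2, 1, 0, 2, 1]

Z[0]=14
i=1: fresh scan; Z[1]=2 grow→box=[1,3)
i=2: min(r-i=1, Z[1]=2)=1; Z[2]=1
i=3: fresh scan; Z[3]=0
i=4: fresh scan; Z[4]=0
i=5: fresh scan; Z[5]=0
i=6: fresh scan; Z[6]=2 grow→box=[6,8)
i=7: min(r-i=1, Z[1]=2)=1; Z[7]=1
i=8: fresh scan; Z[8]=0
i=9: fresh scan; Z[9]=2 grow→box=[9,11)
i=10: min(r-i=1, Z[1]=2)=1; Z[10]=1
i=11: fresh scan; Z[11]=0
i=12: fresh scan; Z[12]=2 grow→box=[12,14)
i=13: min(r-i=1, Z[1]=2)=1; Z[13]=1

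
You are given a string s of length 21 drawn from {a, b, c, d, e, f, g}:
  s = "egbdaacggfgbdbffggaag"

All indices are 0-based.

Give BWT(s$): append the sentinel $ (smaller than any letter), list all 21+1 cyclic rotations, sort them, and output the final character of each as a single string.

rank  rotation                last
    0  $egbdaacggfgbdbffggaag  g
    1  aacggfgbdbffggaag$egbd  d
    2  aag$egbdaacggfgbdbffgg  g
    3  acggfgbdbffggaag$egbda  a
    4  ag$egbdaacggfgbdbffgga  a
    5  bdaacggfgbdbffggaag$eg  g
    6  bdbffggaag$egbdaacggfg  g
    7  bffggaag$egbdaacggfgbd  d
    8  cggfgbdbffggaag$egbdaa  a
    9  daacggfgbdbffggaag$egb  b
   10  dbffggaag$egbdaacggfgb  b
   11  egbdaacggfgbdbffggaag$  $
   12  ffggaag$egbdaacggfgbdb  b
   13  fgbdbffggaag$egbdaacgg  g
   14  fggaag$egbdaacggfgbdbf  f
   15  g$egbdaacggfgbdbffggaa  a
   16  gaag$egbdaacggfgbdbffg  g
   17  gbdaacggfgbdbffggaag$e  e
   18  gbdbffggaag$egbdaacggf  f
   19  gfgbdbffggaag$egbdaacg  g
   20  ggaag$egbdaacggfgbdbff  f
   21  ggfgbdbffggaag$egbdaac  c

gdgaaggdabb$bgfagefgfc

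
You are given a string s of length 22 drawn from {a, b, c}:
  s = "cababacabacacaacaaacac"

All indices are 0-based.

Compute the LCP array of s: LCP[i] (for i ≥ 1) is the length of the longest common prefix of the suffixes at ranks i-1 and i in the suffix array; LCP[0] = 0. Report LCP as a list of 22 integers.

rank | idx | suffix
   0 |  16 | aaacac
   1 |  13 | aacaaacac
   2 |  17 | aacac
   3 |   1 | ababacabacacaacaaacac
   4 |   3 | abacabacacaacaaacac
   5 |   7 | abacacaacaaacac
   6 |  20 | ac
   7 |  14 | acaaacac
   8 |  11 | acaacaaacac
   9 |   5 | acabacacaacaaacac
  10 |  18 | acac
  11 |   9 | acacaacaaacac
  12 |   2 | babacabacacaacaaacac
  13 |   4 | bacabacacaacaaacac
  14 |   8 | bacacaacaaacac
  15 |  21 | c
  16 |  15 | caaacac
  17 |  12 | caacaaacac
  18 |   0 | cababacabacacaacaaacac
  19 |   6 | cabacacaacaaacac
  20 |  19 | cac
  21 |  10 | cacaacaaacac

SA = [16, 13, 17, 1, 3, 7, 20, 14, 11, 5, 18, 9, 2, 4, 8, 21, 15, 12, 0, 6, 19, 10]
[i] adj suffixes → lcp
  [1] 16/13 → 2 ('aa')
  [2] 13/17 → 4 ('aaca')
  [3] 17/1 → 1 ('a')
  [4] 1/3 → 3 ('aba')
  [5] 3/7 → 5 ('abaca')
  [6] 7/20 → 1 ('a')
  [7] 20/14 → 2 ('ac')
  [8] 14/11 → 4 ('acaa')
  [9] 11/5 → 3 ('aca')
  [10] 5/18 → 3 ('aca')
  [11] 18/9 → 4 ('acac')
  [12] 9/2 → 0 ('')
  [13] 2/4 → 2 ('ba')
  [14] 4/8 → 4 ('baca')
  [15] 8/21 → 0 ('')
  [16] 21/15 → 1 ('c')
  [17] 15/12 → 3 ('caa')
  [18] 12/0 → 2 ('ca')
  [19] 0/6 → 4 ('caba')
  [20] 6/19 → 2 ('ca')
  [21] 19/10 → 3 ('cac')

[0, 2, 4, 1, 3, 5, 1, 2, 4, 3, 3, 4, 0, 2, 4, 0, 1, 3, 2, 4, 2, 3]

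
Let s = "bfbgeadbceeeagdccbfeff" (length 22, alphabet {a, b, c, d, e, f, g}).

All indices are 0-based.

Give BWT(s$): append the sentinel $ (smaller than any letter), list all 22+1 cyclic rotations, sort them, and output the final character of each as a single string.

feed$cfcdbaggeecffbbeab

rank  rotation                 last
    0  $bfbgeadbceeeagdccbfeff  f
    1  adbceeeagdccbfeff$bfbge  e
    2  agdccbfeff$bfbgeadbceee  e
    3  bceeeagdccbfeff$bfbgead  d
    4  bfbgeadbceeeagdccbfeff$  $
    5  bfeff$bfbgeadbceeeagdcc  c
    6  bgeadbceeeagdccbfeff$bf  f
    7  cbfeff$bfbgeadbceeeagdc  c
    8  ccbfeff$bfbgeadbceeeagd  d
    9  ceeeagdccbfeff$bfbgeadb  b
   10  dbceeeagdccbfeff$bfbgea  a
   11  dccbfeff$bfbgeadbceeeag  g
   12  eadbceeeagdccbfeff$bfbg  g
   13  eagdccbfeff$bfbgeadbcee  e
   14  eeagdccbfeff$bfbgeadbce  e
   15  eeeagdccbfeff$bfbgeadbc  c
   16  eff$bfbgeadbceeeagdccbf  f
   17  f$bfbgeadbceeeagdccbfef  f
   18  fbgeadbceeeagdccbfeff$b  b
   19  feff$bfbgeadbceeeagdccb  b
   20  ff$bfbgeadbceeeagdccbfe  e
   21  gdccbfeff$bfbgeadbceeea  a
   22  geadbceeeagdccbfeff$bfb  b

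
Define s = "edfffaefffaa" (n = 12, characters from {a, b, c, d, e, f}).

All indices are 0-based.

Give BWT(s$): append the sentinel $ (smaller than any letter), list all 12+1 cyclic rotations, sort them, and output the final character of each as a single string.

aaffe$affffed

rank  rotation       last
    0  $edfffaefffaa  a
    1  a$edfffaefffa  a
    2  aa$edfffaefff  f
    3  aefffaa$edfff  f
    4  dfffaefffaa$e  e
    5  edfffaefffaa$  $
    6  efffaa$edfffa  a
    7  faa$edfffaeff  f
    8  faefffaa$edff  f
    9  ffaa$edfffaef  f
   10  ffaefffaa$edf  f
   11  fffaa$edfffae  e
   12  fffaefffaa$ed  d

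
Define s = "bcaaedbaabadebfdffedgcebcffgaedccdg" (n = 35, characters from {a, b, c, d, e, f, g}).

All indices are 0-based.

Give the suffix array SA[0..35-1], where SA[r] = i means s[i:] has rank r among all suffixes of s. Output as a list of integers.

rank | idx | suffix
   0 |   7 | aabadebfdffedgcebcffgaedccdg
   1 |   2 | aaedbaabadebfdffedgcebcffgaedccdg
   2 |   8 | abadebfdffedgcebcffgaedccdg
   3 |  10 | adebfdffedgcebcffgaedccdg
   4 |   3 | aedbaabadebfdffedgcebcffgaedccdg
   5 |  28 | aedccdg
   6 |   6 | baabadebfdffedgcebcffgaedccdg
   7 |   9 | badebfdffedgcebcffgaedccdg
   8 |   0 | bcaaedbaabadebfdffedgcebcffgaedccdg
   9 |  23 | bcffgaedccdg
  10 |  13 | bfdffedgcebcffgaedccdg
  11 |   1 | caaedbaabadebfdffedgcebcffgaedccdg
  12 |  31 | ccdg
  13 |  32 | cdg
  14 |  21 | cebcffgaedccdg
  15 |  24 | cffgaedccdg
  16 |   5 | dbaabadebfdffedgcebcffgaedccdg
  17 |  30 | dccdg
  18 |  11 | debfdffedgcebcffgaedccdg
  19 |  15 | dffedgcebcffgaedccdg
  20 |  33 | dg
  21 |  19 | dgcebcffgaedccdg
  22 |  22 | ebcffgaedccdg
  23 |  12 | ebfdffedgcebcffgaedccdg
  24 |   4 | edbaabadebfdffedgcebcffgaedccdg
  25 |  29 | edccdg
  26 |  18 | edgcebcffgaedccdg
  27 |  14 | fdffedgcebcffgaedccdg
  28 |  17 | fedgcebcffgaedccdg
  29 |  16 | ffedgcebcffgaedccdg
  30 |  25 | ffgaedccdg
  31 |  26 | fgaedccdg
  32 |  34 | g
  33 |  27 | gaedccdg
  34 |  20 | gcebcffgaedccdg

[7, 2, 8, 10, 3, 28, 6, 9, 0, 23, 13, 1, 31, 32, 21, 24, 5, 30, 11, 15, 33, 19, 22, 12, 4, 29, 18, 14, 17, 16, 25, 26, 34, 27, 20]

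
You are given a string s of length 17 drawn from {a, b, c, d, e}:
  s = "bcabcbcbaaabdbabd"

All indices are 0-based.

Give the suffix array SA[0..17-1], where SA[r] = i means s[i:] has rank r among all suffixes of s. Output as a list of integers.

[8, 9, 2, 14, 10, 7, 13, 0, 5, 3, 15, 11, 1, 6, 4, 16, 12]

rank | idx | suffix
   0 |   8 | aaabdbabd
   1 |   9 | aabdbabd
   2 |   2 | abcbcbaaabdbabd
   3 |  14 | abd
   4 |  10 | abdbabd
   5 |   7 | baaabdbabd
   6 |  13 | babd
   7 |   0 | bcabcbcbaaabdbabd
   8 |   5 | bcbaaabdbabd
   9 |   3 | bcbcbaaabdbabd
  10 |  15 | bd
  11 |  11 | bdbabd
  12 |   1 | cabcbcbaaabdbabd
  13 |   6 | cbaaabdbabd
  14 |   4 | cbcbaaabdbabd
  15 |  16 | d
  16 |  12 | dbabd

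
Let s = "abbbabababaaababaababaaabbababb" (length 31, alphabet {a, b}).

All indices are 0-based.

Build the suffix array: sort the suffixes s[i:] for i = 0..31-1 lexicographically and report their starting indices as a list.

[10, 21, 16, 11, 22, 8, 19, 14, 6, 17, 12, 4, 26, 28, 23, 0, 30, 9, 20, 15, 7, 18, 13, 5, 3, 25, 27, 29, 2, 24, 1]

rank→(start, suffix):
  0 → (10, 'aaababaababaaabbababb')
  1 → (21, 'aaabbababb')
  2 → (16, 'aababaaabbababb')
  3 → (11, 'aababaababaaabbababb')
  4 → (22, 'aabbababb')
  5 → (8, 'abaaababaababaaabbababb')
  6 → (19, 'abaaabbababb')
  7 → (14, 'abaababaaabbababb')
  8 → (6, 'ababaaababaababaaabbababb')
  9 → (17, 'ababaaabbababb')
  10 → (12, 'ababaababaaabbababb')
  11 → (4, 'abababaaababaababaaabbababb')
  12 → (26, 'ababb')
  13 → (28, 'abb')
  14 → (23, 'abbababb')
  15 → (0, 'abbbabababaaababaababaaabbababb')
  16 → (30, 'b')
  17 → (9, 'baaababaababaaabbababb')
  18 → (20, 'baaabbababb')
  19 → (15, 'baababaaabbababb')
  20 → (7, 'babaaababaababaaabbababb')
  21 → (18, 'babaaabbababb')
  22 → (13, 'babaababaaabbababb')
  23 → (5, 'bababaaababaababaaabbababb')
  24 → (3, 'babababaaababaababaaabbababb')
  25 → (25, 'bababb')
  26 → (27, 'babb')
  27 → (29, 'bb')
  28 → (2, 'bbabababaaababaababaaabbababb')
  29 → (24, 'bbababb')
  30 → (1, 'bbbabababaaababaababaaabbababb')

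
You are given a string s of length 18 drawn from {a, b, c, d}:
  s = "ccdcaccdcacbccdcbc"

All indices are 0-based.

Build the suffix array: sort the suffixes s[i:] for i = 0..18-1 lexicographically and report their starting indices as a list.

rank→(start, suffix):
  0 → (9, 'acbccdcbc')
  1 → (4, 'accdcacbccdcbc')
  2 → (16, 'bc')
  3 → (11, 'bccdcbc')
  4 → (17, 'c')
  5 → (8, 'cacbccdcbc')
  6 → (3, 'caccdcacbccdcbc')
  7 → (15, 'cbc')
  8 → (10, 'cbccdcbc')
  9 → (5, 'ccdcacbccdcbc')
  10 → (0, 'ccdcaccdcacbccdcbc')
  11 → (12, 'ccdcbc')
  12 → (6, 'cdcacbccdcbc')
  13 → (1, 'cdcaccdcacbccdcbc')
  14 → (13, 'cdcbc')
  15 → (7, 'dcacbccdcbc')
  16 → (2, 'dcaccdcacbccdcbc')
  17 → (14, 'dcbc')

[9, 4, 16, 11, 17, 8, 3, 15, 10, 5, 0, 12, 6, 1, 13, 7, 2, 14]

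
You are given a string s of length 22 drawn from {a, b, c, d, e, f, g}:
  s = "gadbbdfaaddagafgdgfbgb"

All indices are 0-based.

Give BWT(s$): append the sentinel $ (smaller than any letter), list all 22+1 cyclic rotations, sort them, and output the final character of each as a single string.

rank  rotation                 last
    0  $gadbbdfaaddagafgdgfbgb  b
    1  aaddagafgdgfbgb$gadbbdf  f
    2  adbbdfaaddagafgdgfbgb$g  g
    3  addagafgdgfbgb$gadbbdfa  a
    4  afgdgfbgb$gadbbdfaaddag  g
    5  agafgdgfbgb$gadbbdfaadd  d
    6  b$gadbbdfaaddagafgdgfbg  g
    7  bbdfaaddagafgdgfbgb$gad  d
    8  bdfaaddagafgdgfbgb$gadb  b
    9  bgb$gadbbdfaaddagafgdgf  f
   10  dagafgdgfbgb$gadbbdfaad  d
   11  dbbdfaaddagafgdgfbgb$ga  a
   12  ddagafgdgfbgb$gadbbdfaa  a
   13  dfaaddagafgdgfbgb$gadbb  b
   14  dgfbgb$gadbbdfaaddagafg  g
   15  faaddagafgdgfbgb$gadbbd  d
   16  fbgb$gadbbdfaaddagafgdg  g
   17  fgdgfbgb$gadbbdfaaddaga  a
   18  gadbbdfaaddagafgdgfbgb$  $
   19  gafgdgfbgb$gadbbdfaadda  a
   20  gb$gadbbdfaaddagafgdgfb  b
   21  gdgfbgb$gadbbdfaaddagaf  f
   22  gfbgb$gadbbdfaaddagafgd  d

bfgagdgdbfdaabgdga$abfd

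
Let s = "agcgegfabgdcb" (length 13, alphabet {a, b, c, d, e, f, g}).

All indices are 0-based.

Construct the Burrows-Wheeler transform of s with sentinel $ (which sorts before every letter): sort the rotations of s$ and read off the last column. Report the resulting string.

bf$cadggggabce

rank  rotation        last
    0  $agcgegfabgdcb  b
    1  abgdcb$agcgegf  f
    2  agcgegfabgdcb$  $
    3  b$agcgegfabgdc  c
    4  bgdcb$agcgegfa  a
    5  cb$agcgegfabgd  d
    6  cgegfabgdcb$ag  g
    7  dcb$agcgegfabg  g
    8  egfabgdcb$agcg  g
    9  fabgdcb$agcgeg  g
   10  gcgegfabgdcb$a  a
   11  gdcb$agcgegfab  b
   12  gegfabgdcb$agc  c
   13  gfabgdcb$agcge  e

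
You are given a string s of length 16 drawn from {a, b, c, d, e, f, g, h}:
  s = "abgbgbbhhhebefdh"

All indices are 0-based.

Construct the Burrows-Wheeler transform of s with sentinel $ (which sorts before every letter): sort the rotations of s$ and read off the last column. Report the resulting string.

h$gegabfhbebbdhhb

rank  rotation           last
    0  $abgbgbbhhhebefdh  h
    1  abgbgbbhhhebefdh$  $
    2  bbhhhebefdh$abgbg  g
    3  befdh$abgbgbbhhhe  e
    4  bgbbhhhebefdh$abg  g
    5  bgbgbbhhhebefdh$a  a
    6  bhhhebefdh$abgbgb  b
    7  dh$abgbgbbhhhebef  f
    8  ebefdh$abgbgbbhhh  h
    9  efdh$abgbgbbhhheb  b
   10  fdh$abgbgbbhhhebe  e
   11  gbbhhhebefdh$abgb  b
   12  gbgbbhhhebefdh$ab  b
   13  h$abgbgbbhhhebefd  d
   14  hebefdh$abgbgbbhh  h
   15  hhebefdh$abgbgbbh  h
   16  hhhebefdh$abgbgbb  b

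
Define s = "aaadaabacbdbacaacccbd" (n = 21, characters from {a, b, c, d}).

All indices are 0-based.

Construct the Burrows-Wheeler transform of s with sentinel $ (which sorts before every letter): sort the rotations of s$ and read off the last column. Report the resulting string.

rank  rotation                last
    0  $aaadaabacbdbacaacccbd  d
    1  aaadaabacbdbacaacccbd$  $
    2  aabacbdbacaacccbd$aaad  d
    3  aacccbd$aaadaabacbdbac  c
    4  aadaabacbdbacaacccbd$a  a
    5  abacbdbacaacccbd$aaada  a
    6  acaacccbd$aaadaabacbdb  b
    7  acbdbacaacccbd$aaadaab  b
    8  acccbd$aaadaabacbdbaca  a
    9  adaabacbdbacaacccbd$aa  a
   10  bacaacccbd$aaadaabacbd  d
   11  bacbdbacaacccbd$aaadaa  a
   12  bd$aaadaabacbdbacaaccc  c
   13  bdbacaacccbd$aaadaabac  c
   14  caacccbd$aaadaabacbdba  a
   15  cbd$aaadaabacbdbacaacc  c
   16  cbdbacaacccbd$aaadaaba  a
   17  ccbd$aaadaabacbdbacaac  c
   18  cccbd$aaadaabacbdbacaa  a
   19  d$aaadaabacbdbacaacccb  b
   20  daabacbdbacaacccbd$aaa  a
   21  dbacaacccbd$aaadaabacb  b

d$dcaabbaadaccacacabab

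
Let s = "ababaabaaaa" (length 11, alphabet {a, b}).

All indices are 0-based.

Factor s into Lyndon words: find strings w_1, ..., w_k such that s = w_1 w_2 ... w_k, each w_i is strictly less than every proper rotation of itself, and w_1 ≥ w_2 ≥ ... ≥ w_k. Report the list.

["ab", "ab", "aab", "a", "a", "a", "a"]

emit factor 1: 'ab' (i=0, period=2)
emit factor 2: 'ab' (i=2, period=2)
emit factor 3: 'aab' (i=4, period=3)
emit factor 4: 'a' (i=7, period=1)
emit factor 5: 'a' (i=8, period=1)
emit factor 6: 'a' (i=9, period=1)
emit factor 7: 'a' (i=10, period=1)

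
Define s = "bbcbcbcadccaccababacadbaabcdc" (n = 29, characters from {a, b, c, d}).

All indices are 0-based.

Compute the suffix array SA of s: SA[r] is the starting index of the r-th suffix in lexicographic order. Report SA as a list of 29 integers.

sorted suffixes:
  #0 SA[0]=23  'aabcdc'
  #1 SA[1]=14  'ababacadbaabcdc'
  #2 SA[2]=16  'abacadbaabcdc'
  #3 SA[3]=24  'abcdc'
  #4 SA[4]=18  'acadbaabcdc'
  #5 SA[5]=11  'accababacadbaabcdc'
  #6 SA[6]=20  'adbaabcdc'
  #7 SA[7]=7  'adccaccababacadbaabcdc'
  #8 SA[8]=22  'baabcdc'
  #9 SA[9]=15  'babacadbaabcdc'
  #10 SA[10]=17  'bacadbaabcdc'
  #11 SA[11]=0  'bbcbcbcadccaccababacadbaabcdc'
  #12 SA[12]=5  'bcadccaccababacadbaabcdc'
  #13 SA[13]=3  'bcbcadccaccababacadbaabcdc'
  #14 SA[14]=1  'bcbcbcadccaccababacadbaabcdc'
  #15 SA[15]=25  'bcdc'
  #16 SA[16]=28  'c'
  #17 SA[17]=13  'cababacadbaabcdc'
  #18 SA[18]=10  'caccababacadbaabcdc'
  #19 SA[19]=19  'cadbaabcdc'
  #20 SA[20]=6  'cadccaccababacadbaabcdc'
  #21 SA[21]=4  'cbcadccaccababacadbaabcdc'
  #22 SA[22]=2  'cbcbcadccaccababacadbaabcdc'
  #23 SA[23]=12  'ccababacadbaabcdc'
  #24 SA[24]=9  'ccaccababacadbaabcdc'
  #25 SA[25]=26  'cdc'
  #26 SA[26]=21  'dbaabcdc'
  #27 SA[27]=27  'dc'
  #28 SA[28]=8  'dccaccababacadbaabcdc'

[23, 14, 16, 24, 18, 11, 20, 7, 22, 15, 17, 0, 5, 3, 1, 25, 28, 13, 10, 19, 6, 4, 2, 12, 9, 26, 21, 27, 8]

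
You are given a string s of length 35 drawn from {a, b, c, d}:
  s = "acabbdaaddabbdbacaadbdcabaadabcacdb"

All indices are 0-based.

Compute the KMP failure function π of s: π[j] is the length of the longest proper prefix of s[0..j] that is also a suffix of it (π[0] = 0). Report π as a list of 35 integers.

π[0] = 0
j=1 s[j]='c': π[1]=0 (border '')
j=2 s[j]='a': π[2]=1 (border 'a')
j=3 s[j]='b': k: 1→0; π[3]=0 (border '')
j=4 s[j]='b': π[4]=0 (border '')
j=5 s[j]='d': π[5]=0 (border '')
j=6 s[j]='a': π[6]=1 (border 'a')
j=7 s[j]='a': k: 1→0; π[7]=1 (border 'a')
j=8 s[j]='d': k: 1→0; π[8]=0 (border '')
j=9 s[j]='d': π[9]=0 (border '')
j=10 s[j]='a': π[10]=1 (border 'a')
j=11 s[j]='b': k: 1→0; π[11]=0 (border '')
j=12 s[j]='b': π[12]=0 (border '')
j=13 s[j]='d': π[13]=0 (border '')
j=14 s[j]='b': π[14]=0 (border '')
j=15 s[j]='a': π[15]=1 (border 'a')
j=16 s[j]='c': π[16]=2 (border 'ac')
j=17 s[j]='a': π[17]=3 (border 'aca')
j=18 s[j]='a': k: 3→1→0; π[18]=1 (border 'a')
j=19 s[j]='d': k: 1→0; π[19]=0 (border '')
j=20 s[j]='b': π[20]=0 (border '')
j=21 s[j]='d': π[21]=0 (border '')
j=22 s[j]='c': π[22]=0 (border '')
j=23 s[j]='a': π[23]=1 (border 'a')
j=24 s[j]='b': k: 1→0; π[24]=0 (border '')
j=25 s[j]='a': π[25]=1 (border 'a')
j=26 s[j]='a': k: 1→0; π[26]=1 (border 'a')
j=27 s[j]='d': k: 1→0; π[27]=0 (border '')
j=28 s[j]='a': π[28]=1 (border 'a')
j=29 s[j]='b': k: 1→0; π[29]=0 (border '')
j=30 s[j]='c': π[30]=0 (border '')
j=31 s[j]='a': π[31]=1 (border 'a')
j=32 s[j]='c': π[32]=2 (border 'ac')
j=33 s[j]='d': k: 2→0; π[33]=0 (border '')
j=34 s[j]='b': π[34]=0 (border '')

[0, 0, 1, 0, 0, 0, 1, 1, 0, 0, 1, 0, 0, 0, 0, 1, 2, 3, 1, 0, 0, 0, 0, 1, 0, 1, 1, 0, 1, 0, 0, 1, 2, 0, 0]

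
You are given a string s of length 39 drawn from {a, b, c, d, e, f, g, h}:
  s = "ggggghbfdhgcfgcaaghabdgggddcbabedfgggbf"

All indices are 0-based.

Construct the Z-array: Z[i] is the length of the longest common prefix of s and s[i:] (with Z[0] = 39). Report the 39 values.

Z[0]=39
i=1: i≥r, start 0; Z[1]=4 grow→box=[1,5)
i=2: min(r-i=3, Z[1]=4)=3; Z[2]=3
i=3: min(r-i=2, Z[2]=3)=2; Z[3]=2
i=4: min(r-i=1, Z[3]=2)=1; Z[4]=1
i=5: i≥r, start 0; Z[5]=0
i=6: i≥r, start 0; Z[6]=0
i=7: i≥r, start 0; Z[7]=0
i=8: i≥r, start 0; Z[8]=0
i=9: i≥r, start 0; Z[9]=0
i=10: i≥r, start 0; Z[10]=1 grow→box=[10,11)
i=11: i≥r, start 0; Z[11]=0
i=12: i≥r, start 0; Z[12]=0
i=13: i≥r, start 0; Z[13]=1 grow→box=[13,14)
i=14: i≥r, start 0; Z[14]=0
i=15: i≥r, start 0; Z[15]=0
i=16: i≥r, start 0; Z[16]=0
i=17: i≥r, start 0; Z[17]=1 grow→box=[17,18)
i=18: i≥r, start 0; Z[18]=0
i=19: i≥r, start 0; Z[19]=0
i=20: i≥r, start 0; Z[20]=0
i=21: i≥r, start 0; Z[21]=0
i=22: i≥r, start 0; Z[22]=3 grow→box=[22,25)
i=23: min(r-i=2, Z[1]=4)=2; Z[23]=2
i=24: min(r-i=1, Z[2]=3)=1; Z[24]=1
i=25: i≥r, start 0; Z[25]=0
i=26: i≥r, start 0; Z[26]=0
i=27: i≥r, start 0; Z[27]=0
i=28: i≥r, start 0; Z[28]=0
i=29: i≥r, start 0; Z[29]=0
i=30: i≥r, start 0; Z[30]=0
i=31: i≥r, start 0; Z[31]=0
i=32: i≥r, start 0; Z[32]=0
i=33: i≥r, start 0; Z[33]=0
i=34: i≥r, start 0; Z[34]=3 grow→box=[34,37)
i=35: min(r-i=2, Z[1]=4)=2; Z[35]=2
i=36: min(r-i=1, Z[2]=3)=1; Z[36]=1
i=37: i≥r, start 0; Z[37]=0
i=38: i≥r, start 0; Z[38]=0

[39, 4, 3, 2, 1, 0, 0, 0, 0, 0, 1, 0, 0, 1, 0, 0, 0, 1, 0, 0, 0, 0, 3, 2, 1, 0, 0, 0, 0, 0, 0, 0, 0, 0, 3, 2, 1, 0, 0]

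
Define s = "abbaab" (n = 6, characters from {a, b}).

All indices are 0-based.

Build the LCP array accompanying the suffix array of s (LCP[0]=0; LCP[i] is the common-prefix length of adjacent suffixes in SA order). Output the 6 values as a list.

rank→(start, suffix):
  0 → (3, 'aab')
  1 → (4, 'ab')
  2 → (0, 'abbaab')
  3 → (5, 'b')
  4 → (2, 'baab')
  5 → (1, 'bbaab')

SA = [3, 4, 0, 5, 2, 1]
[i] adj suffixes → lcp
  [1] 3/4 → 1 ('a')
  [2] 4/0 → 2 ('ab')
  [3] 0/5 → 0 ('')
  [4] 5/2 → 1 ('b')
  [5] 2/1 → 1 ('b')

[0, 1, 2, 0, 1, 1]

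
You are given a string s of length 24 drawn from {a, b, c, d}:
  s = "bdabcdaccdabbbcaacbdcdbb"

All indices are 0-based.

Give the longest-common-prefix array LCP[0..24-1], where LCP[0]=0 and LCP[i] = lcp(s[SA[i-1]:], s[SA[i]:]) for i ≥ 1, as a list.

rank | idx | suffix
   0 |  15 | aacbdcdbb
   1 |  10 | abbbcaacbdcdbb
   2 |   2 | abcdaccdabbbcaacbdcdbb
   3 |  16 | acbdcdbb
   4 |   6 | accdabbbcaacbdcdbb
   5 |  23 | b
   6 |  22 | bb
   7 |  11 | bbbcaacbdcdbb
   8 |  12 | bbcaacbdcdbb
   9 |  13 | bcaacbdcdbb
  10 |   3 | bcdaccdabbbcaacbdcdbb
  11 |   0 | bdabcdaccdabbbcaacbdcdbb
  12 |  18 | bdcdbb
  13 |  14 | caacbdcdbb
  14 |  17 | cbdcdbb
  15 |   7 | ccdabbbcaacbdcdbb
  16 |   8 | cdabbbcaacbdcdbb
  17 |   4 | cdaccdabbbcaacbdcdbb
  18 |  20 | cdbb
  19 |   9 | dabbbcaacbdcdbb
  20 |   1 | dabcdaccdabbbcaacbdcdbb
  21 |   5 | daccdabbbcaacbdcdbb
  22 |  21 | dbb
  23 |  19 | dcdbb

SA = [15, 10, 2, 16, 6, 23, 22, 11, 12, 13, 3, 0, 18, 14, 17, 7, 8, 4, 20, 9, 1, 5, 21, 19]
i: (SA[i-1],SA[i]) lcp shared
  1: (15,10) 1 'a'
  2: (10,2) 2 'ab'
  3: (2,16) 1 'a'
  4: (16,6) 2 'ac'
  5: (6,23) 0 ''
  6: (23,22) 1 'b'
  7: (22,11) 2 'bb'
  8: (11,12) 2 'bb'
  9: (12,13) 1 'b'
  10: (13,3) 2 'bc'
  11: (3,0) 1 'b'
  12: (0,18) 2 'bd'
  13: (18,14) 0 ''
  14: (14,17) 1 'c'
  15: (17,7) 1 'c'
  16: (7,8) 1 'c'
  17: (8,4) 3 'cda'
  18: (4,20) 2 'cd'
  19: (20,9) 0 ''
  20: (9,1) 3 'dab'
  21: (1,5) 2 'da'
  22: (5,21) 1 'd'
  23: (21,19) 1 'd'

[0, 1, 2, 1, 2, 0, 1, 2, 2, 1, 2, 1, 2, 0, 1, 1, 1, 3, 2, 0, 3, 2, 1, 1]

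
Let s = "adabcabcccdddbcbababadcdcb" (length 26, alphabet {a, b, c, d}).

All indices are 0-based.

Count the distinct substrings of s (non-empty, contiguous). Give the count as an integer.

312

rank→(start, suffix):
  0 → (16, 'ababadcdcb')
  1 → (18, 'abadcdcb')
  2 → (2, 'abcabcccdddbcbababadcdcb')
  3 → (5, 'abcccdddbcbababadcdcb')
  4 → (0, 'adabcabcccdddbcbababadcdcb')
  5 → (20, 'adcdcb')
  6 → (25, 'b')
  7 → (15, 'bababadcdcb')
  8 → (17, 'babadcdcb')
  9 → (19, 'badcdcb')
  10 → (3, 'bcabcccdddbcbababadcdcb')
  11 → (13, 'bcbababadcdcb')
  12 → (6, 'bcccdddbcbababadcdcb')
  13 → (4, 'cabcccdddbcbababadcdcb')
  14 → (24, 'cb')
  15 → (14, 'cbababadcdcb')
  16 → (7, 'cccdddbcbababadcdcb')
  17 → (8, 'ccdddbcbababadcdcb')
  18 → (22, 'cdcb')
  19 → (9, 'cdddbcbababadcdcb')
  20 → (1, 'dabcabcccdddbcbababadcdcb')
  21 → (12, 'dbcbababadcdcb')
  22 → (23, 'dcb')
  23 → (21, 'dcdcb')
  24 → (11, 'ddbcbababadcdcb')
  25 → (10, 'dddbcbababadcdcb')

SA = [16, 18, 2, 5, 0, 20, 25, 15, 17, 19, 3, 13, 6, 4, 24, 14, 7, 8, 22, 9, 1, 12, 23, 21, 11, 10]
[i] adj suffixes → lcp
  [1] 16/18 → 3 ('aba')
  [2] 18/2 → 2 ('ab')
  [3] 2/5 → 3 ('abc')
  [4] 5/0 → 1 ('a')
  [5] 0/20 → 2 ('ad')
  [6] 20/25 → 0 ('')
  [7] 25/15 → 1 ('b')
  [8] 15/17 → 4 ('baba')
  [9] 17/19 → 2 ('ba')
  [10] 19/3 → 1 ('b')
  [11] 3/13 → 2 ('bc')
  [12] 13/6 → 2 ('bc')
  [13] 6/4 → 0 ('')
  [14] 4/24 → 1 ('c')
  [15] 24/14 → 2 ('cb')
  [16] 14/7 → 1 ('c')
  [17] 7/8 → 2 ('cc')
  [18] 8/22 → 1 ('c')
  [19] 22/9 → 2 ('cd')
  [20] 9/1 → 0 ('')
  [21] 1/12 → 1 ('d')
  [22] 12/23 → 1 ('d')
  [23] 23/21 → 2 ('dc')
  [24] 21/11 → 1 ('d')
  [25] 11/10 → 2 ('dd')

n(n+1)/2 = 26·27/2 = 351
Σ LCP = 0 + 3 + 2 + 3 + 1 + 2 + 0 + 1 + 4 + 2 + 1 + 2 + 2 + 0 + 1 + 2 + 1 + 2 + 1 + 2 + 0 + 1 + 1 + 2 + 1 + 2 = 39
distinct = 351 − 39 = 312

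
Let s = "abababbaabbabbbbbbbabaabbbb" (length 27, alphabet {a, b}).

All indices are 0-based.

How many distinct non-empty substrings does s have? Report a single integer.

296

rank | idx | suffix
   0 |   7 | aabbabbbbbbbabaabbbb
   1 |  21 | aabbbb
   2 |  19 | abaabbbb
   3 |   0 | abababbaabbabbbbbbbabaabbbb
   4 |   2 | ababbaabbabbbbbbbabaabbbb
   5 |   4 | abbaabbabbbbbbbabaabbbb
   6 |   8 | abbabbbbbbbabaabbbb
   7 |  22 | abbbb
   8 |  11 | abbbbbbbabaabbbb
   9 |  26 | b
  10 |   6 | baabbabbbbbbbabaabbbb
  11 |  20 | baabbbb
  12 |  18 | babaabbbb
  13 |   1 | bababbaabbabbbbbbbabaabbbb
  14 |   3 | babbaabbabbbbbbbabaabbbb
  15 |  10 | babbbbbbbabaabbbb
  16 |  25 | bb
  17 |   5 | bbaabbabbbbbbbabaabbbb
  18 |  17 | bbabaabbbb
  19 |   9 | bbabbbbbbbabaabbbb
  20 |  24 | bbb
  21 |  16 | bbbabaabbbb
  22 |  23 | bbbb
  23 |  15 | bbbbabaabbbb
  24 |  14 | bbbbbabaabbbb
  25 |  13 | bbbbbbabaabbbb
  26 |  12 | bbbbbbbabaabbbb

SA = [7, 21, 19, 0, 2, 4, 8, 22, 11, 26, 6, 20, 18, 1, 3, 10, 25, 5, 17, 9, 24, 16, 23, 15, 14, 13, 12]
[i] adj suffixes → lcp
  [1] 7/21 → 4 ('aabb')
  [2] 21/19 → 1 ('a')
  [3] 19/0 → 3 ('aba')
  [4] 0/2 → 4 ('abab')
  [5] 2/4 → 2 ('ab')
  [6] 4/8 → 4 ('abba')
  [7] 8/22 → 3 ('abb')
  [8] 22/11 → 5 ('abbbb')
  [9] 11/26 → 0 ('')
  [10] 26/6 → 1 ('b')
  [11] 6/20 → 5 ('baabb')
  [12] 20/18 → 2 ('ba')
  [13] 18/1 → 4 ('baba')
  [14] 1/3 → 3 ('bab')
  [15] 3/10 → 4 ('babb')
  [16] 10/25 → 1 ('b')
  [17] 25/5 → 2 ('bb')
  [18] 5/17 → 3 ('bba')
  [19] 17/9 → 4 ('bbab')
  [20] 9/24 → 2 ('bb')
  [21] 24/16 → 3 ('bbb')
  [22] 16/23 → 3 ('bbb')
  [23] 23/15 → 4 ('bbbb')
  [24] 15/14 → 4 ('bbbb')
  [25] 14/13 → 5 ('bbbbb')
  [26] 13/12 → 6 ('bbbbbb')

n(n+1)/2 = 27·28/2 = 378
Σ LCP = 0 + 4 + 1 + 3 + 4 + 2 + 4 + 3 + 5 + 0 + 1 + 5 + 2 + 4 + 3 + 4 + 1 + 2 + 3 + 4 + 2 + 3 + 3 + 4 + 4 + 5 + 6 = 82
distinct = 378 − 82 = 296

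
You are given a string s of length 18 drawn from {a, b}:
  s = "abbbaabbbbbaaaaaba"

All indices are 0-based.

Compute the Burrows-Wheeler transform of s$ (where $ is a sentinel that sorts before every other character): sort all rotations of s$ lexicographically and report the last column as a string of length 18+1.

rank  rotation             last
    0  $abbbaabbbbbaaaaaba  a
    1  a$abbbaabbbbbaaaaab  b
    2  aaaaaba$abbbaabbbbb  b
    3  aaaaba$abbbaabbbbba  a
    4  aaaba$abbbaabbbbbaa  a
    5  aaba$abbbaabbbbbaaa  a
    6  aabbbbbaaaaaba$abbb  b
    7  aba$abbbaabbbbbaaaa  a
    8  abbbaabbbbbaaaaaba$  $
    9  abbbbbaaaaaba$abbba  a
   10  ba$abbbaabbbbbaaaaa  a
   11  baaaaaba$abbbaabbbb  b
   12  baabbbbbaaaaaba$abb  b
   13  bbaaaaaba$abbbaabbb  b
   14  bbaabbbbbaaaaaba$ab  b
   15  bbbaaaaaba$abbbaabb  b
   16  bbbaabbbbbaaaaaba$a  a
   17  bbbbaaaaaba$abbbaab  b
   18  bbbbbaaaaaba$abbbaa  a

abbaaaba$aabbbbbaba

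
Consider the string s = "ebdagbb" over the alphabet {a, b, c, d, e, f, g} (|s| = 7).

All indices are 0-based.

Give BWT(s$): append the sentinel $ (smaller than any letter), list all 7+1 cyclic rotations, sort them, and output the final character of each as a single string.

bdbgeb$a

rank  rotation  last
    0  $ebdagbb  b
    1  agbb$ebd  d
    2  b$ebdagb  b
    3  bb$ebdag  g
    4  bdagbb$e  e
    5  dagbb$eb  b
    6  ebdagbb$  $
    7  gbb$ebda  a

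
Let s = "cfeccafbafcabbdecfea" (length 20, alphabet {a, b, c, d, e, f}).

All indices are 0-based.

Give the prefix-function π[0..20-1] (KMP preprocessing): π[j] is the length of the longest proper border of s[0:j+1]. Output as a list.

π[0] = 0
j=1 s[j]='f': π[1]=0 (border '')
j=2 s[j]='e': π[2]=0 (border '')
j=3 s[j]='c': π[3]=1 (border 'c')
j=4 s[j]='c': k: 1→0; π[4]=1 (border 'c')
j=5 s[j]='a': k: 1→0; π[5]=0 (border '')
j=6 s[j]='f': π[6]=0 (border '')
j=7 s[j]='b': π[7]=0 (border '')
j=8 s[j]='a': π[8]=0 (border '')
j=9 s[j]='f': π[9]=0 (border '')
j=10 s[j]='c': π[10]=1 (border 'c')
j=11 s[j]='a': k: 1→0; π[11]=0 (border '')
j=12 s[j]='b': π[12]=0 (border '')
j=13 s[j]='b': π[13]=0 (border '')
j=14 s[j]='d': π[14]=0 (border '')
j=15 s[j]='e': π[15]=0 (border '')
j=16 s[j]='c': π[16]=1 (border 'c')
j=17 s[j]='f': π[17]=2 (border 'cf')
j=18 s[j]='e': π[18]=3 (border 'cfe')
j=19 s[j]='a': k: 3→0; π[19]=0 (border '')

[0, 0, 0, 1, 1, 0, 0, 0, 0, 0, 1, 0, 0, 0, 0, 0, 1, 2, 3, 0]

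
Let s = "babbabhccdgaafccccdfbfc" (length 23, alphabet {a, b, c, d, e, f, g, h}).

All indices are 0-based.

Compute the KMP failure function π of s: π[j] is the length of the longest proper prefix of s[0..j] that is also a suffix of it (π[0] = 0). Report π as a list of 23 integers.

[0, 0, 1, 1, 2, 3, 0, 0, 0, 0, 0, 0, 0, 0, 0, 0, 0, 0, 0, 0, 1, 0, 0]

π[0] = 0
j=1 s[j]='a': π[1]=0 (border '')
j=2 s[j]='b': π[2]=1 (border 'b')
j=3 s[j]='b': k: 1→0; π[3]=1 (border 'b')
j=4 s[j]='a': π[4]=2 (border 'ba')
j=5 s[j]='b': π[5]=3 (border 'bab')
j=6 s[j]='h': k: 3→1→0; π[6]=0 (border '')
j=7 s[j]='c': π[7]=0 (border '')
j=8 s[j]='c': π[8]=0 (border '')
j=9 s[j]='d': π[9]=0 (border '')
j=10 s[j]='g': π[10]=0 (border '')
j=11 s[j]='a': π[11]=0 (border '')
j=12 s[j]='a': π[12]=0 (border '')
j=13 s[j]='f': π[13]=0 (border '')
j=14 s[j]='c': π[14]=0 (border '')
j=15 s[j]='c': π[15]=0 (border '')
j=16 s[j]='c': π[16]=0 (border '')
j=17 s[j]='c': π[17]=0 (border '')
j=18 s[j]='d': π[18]=0 (border '')
j=19 s[j]='f': π[19]=0 (border '')
j=20 s[j]='b': π[20]=1 (border 'b')
j=21 s[j]='f': k: 1→0; π[21]=0 (border '')
j=22 s[j]='c': π[22]=0 (border '')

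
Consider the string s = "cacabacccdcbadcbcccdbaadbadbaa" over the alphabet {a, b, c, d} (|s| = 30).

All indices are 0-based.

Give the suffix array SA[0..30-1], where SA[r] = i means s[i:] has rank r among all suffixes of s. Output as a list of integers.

[29, 28, 21, 3, 1, 5, 25, 22, 12, 27, 20, 4, 24, 11, 15, 2, 0, 10, 14, 16, 6, 17, 7, 18, 8, 26, 19, 23, 9, 13]

rank→(start, suffix):
  0 → (29, 'a')
  1 → (28, 'aa')
  2 → (21, 'aadbadbaa')
  3 → (3, 'abacccdcbadcbcccdbaadbadbaa')
  4 → (1, 'acabacccdcbadcbcccdbaadbadbaa')
  5 → (5, 'acccdcbadcbcccdbaadbadbaa')
  6 → (25, 'adbaa')
  7 → (22, 'adbadbaa')
  8 → (12, 'adcbcccdbaadbadbaa')
  9 → (27, 'baa')
  10 → (20, 'baadbadbaa')
  11 → (4, 'bacccdcbadcbcccdbaadbadbaa')
  12 → (24, 'badbaa')
  13 → (11, 'badcbcccdbaadbadbaa')
  14 → (15, 'bcccdbaadbadbaa')
  15 → (2, 'cabacccdcbadcbcccdbaadbadbaa')
  16 → (0, 'cacabacccdcbadcbcccdbaadbadbaa')
  17 → (10, 'cbadcbcccdbaadbadbaa')
  18 → (14, 'cbcccdbaadbadbaa')
  19 → (16, 'cccdbaadbadbaa')
  20 → (6, 'cccdcbadcbcccdbaadbadbaa')
  21 → (17, 'ccdbaadbadbaa')
  22 → (7, 'ccdcbadcbcccdbaadbadbaa')
  23 → (18, 'cdbaadbadbaa')
  24 → (8, 'cdcbadcbcccdbaadbadbaa')
  25 → (26, 'dbaa')
  26 → (19, 'dbaadbadbaa')
  27 → (23, 'dbadbaa')
  28 → (9, 'dcbadcbcccdbaadbadbaa')
  29 → (13, 'dcbcccdbaadbadbaa')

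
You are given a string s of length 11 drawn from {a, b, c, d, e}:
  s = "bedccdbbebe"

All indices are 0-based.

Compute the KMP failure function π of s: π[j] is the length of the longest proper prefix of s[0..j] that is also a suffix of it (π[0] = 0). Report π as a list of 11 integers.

[0, 0, 0, 0, 0, 0, 1, 1, 2, 1, 2]

π[0] = 0
j=1 s[j]='e': π[1]=0 (border '')
j=2 s[j]='d': π[2]=0 (border '')
j=3 s[j]='c': π[3]=0 (border '')
j=4 s[j]='c': π[4]=0 (border '')
j=5 s[j]='d': π[5]=0 (border '')
j=6 s[j]='b': π[6]=1 (border 'b')
j=7 s[j]='b': k: 1→0; π[7]=1 (border 'b')
j=8 s[j]='e': π[8]=2 (border 'be')
j=9 s[j]='b': k: 2→0; π[9]=1 (border 'b')
j=10 s[j]='e': π[10]=2 (border 'be')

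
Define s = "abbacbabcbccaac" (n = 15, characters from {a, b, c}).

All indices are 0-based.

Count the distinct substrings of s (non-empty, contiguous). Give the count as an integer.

103

sorted suffixes:
  #0 SA[0]=12  'aac'
  #1 SA[1]=0  'abbacbabcbccaac'
  #2 SA[2]=6  'abcbccaac'
  #3 SA[3]=13  'ac'
  #4 SA[4]=3  'acbabcbccaac'
  #5 SA[5]=5  'babcbccaac'
  #6 SA[6]=2  'bacbabcbccaac'
  #7 SA[7]=1  'bbacbabcbccaac'
  #8 SA[8]=7  'bcbccaac'
  #9 SA[9]=9  'bccaac'
  #10 SA[10]=14  'c'
  #11 SA[11]=11  'caac'
  #12 SA[12]=4  'cbabcbccaac'
  #13 SA[13]=8  'cbccaac'
  #14 SA[14]=10  'ccaac'

SA = [12, 0, 6, 13, 3, 5, 2, 1, 7, 9, 14, 11, 4, 8, 10]
[i] adj suffixes → lcp
  [1] 12/0 → 1 ('a')
  [2] 0/6 → 2 ('ab')
  [3] 6/13 → 1 ('a')
  [4] 13/3 → 2 ('ac')
  [5] 3/5 → 0 ('')
  [6] 5/2 → 2 ('ba')
  [7] 2/1 → 1 ('b')
  [8] 1/7 → 1 ('b')
  [9] 7/9 → 2 ('bc')
  [10] 9/14 → 0 ('')
  [11] 14/11 → 1 ('c')
  [12] 11/4 → 1 ('c')
  [13] 4/8 → 2 ('cb')
  [14] 8/10 → 1 ('c')

n(n+1)/2 = 15·16/2 = 120
Σ LCP = 0 + 1 + 2 + 1 + 2 + 0 + 2 + 1 + 1 + 2 + 0 + 1 + 1 + 2 + 1 = 17
distinct = 120 − 17 = 103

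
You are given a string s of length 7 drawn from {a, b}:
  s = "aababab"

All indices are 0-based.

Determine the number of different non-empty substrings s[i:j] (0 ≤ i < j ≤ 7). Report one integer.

rank→(start, suffix):
  0 → (0, 'aababab')
  1 → (5, 'ab')
  2 → (3, 'abab')
  3 → (1, 'ababab')
  4 → (6, 'b')
  5 → (4, 'bab')
  6 → (2, 'babab')

SA = [0, 5, 3, 1, 6, 4, 2]
[i] adj suffixes → lcp
  [1] 0/5 → 1 ('a')
  [2] 5/3 → 2 ('ab')
  [3] 3/1 → 4 ('abab')
  [4] 1/6 → 0 ('')
  [5] 6/4 → 1 ('b')
  [6] 4/2 → 3 ('bab')

n(n+1)/2 = 7·8/2 = 28
Σ LCP = 0 + 1 + 2 + 4 + 0 + 1 + 3 = 11
distinct = 28 − 11 = 17

17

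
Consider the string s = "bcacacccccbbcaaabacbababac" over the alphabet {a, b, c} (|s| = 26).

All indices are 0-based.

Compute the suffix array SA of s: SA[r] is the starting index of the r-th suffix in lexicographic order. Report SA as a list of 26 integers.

rank→(start, suffix):
  0 → (13, 'aaabacbababac')
  1 → (14, 'aabacbababac')
  2 → (20, 'ababac')
  3 → (22, 'abac')
  4 → (15, 'abacbababac')
  5 → (24, 'ac')
  6 → (2, 'acacccccbbcaaabacbababac')
  7 → (17, 'acbababac')
  8 → (4, 'acccccbbcaaabacbababac')
  9 → (19, 'bababac')
  10 → (21, 'babac')
  11 → (23, 'bac')
  12 → (16, 'bacbababac')
  13 → (10, 'bbcaaabacbababac')
  14 → (11, 'bcaaabacbababac')
  15 → (0, 'bcacacccccbbcaaabacbababac')
  16 → (25, 'c')
  17 → (12, 'caaabacbababac')
  18 → (1, 'cacacccccbbcaaabacbababac')
  19 → (3, 'cacccccbbcaaabacbababac')
  20 → (18, 'cbababac')
  21 → (9, 'cbbcaaabacbababac')
  22 → (8, 'ccbbcaaabacbababac')
  23 → (7, 'cccbbcaaabacbababac')
  24 → (6, 'ccccbbcaaabacbababac')
  25 → (5, 'cccccbbcaaabacbababac')

[13, 14, 20, 22, 15, 24, 2, 17, 4, 19, 21, 23, 16, 10, 11, 0, 25, 12, 1, 3, 18, 9, 8, 7, 6, 5]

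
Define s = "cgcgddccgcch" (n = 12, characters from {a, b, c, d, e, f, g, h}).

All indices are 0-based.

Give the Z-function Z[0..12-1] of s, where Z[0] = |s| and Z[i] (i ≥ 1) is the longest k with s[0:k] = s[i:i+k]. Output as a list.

Z[0]=12
i=1: outside box; Z[1]=0
i=2: outside box; Z[2]=2 extend→box=[2,4)
i=3: min(r-i=1, Z[1]=0)=0; Z[3]=0
i=4: outside box; Z[4]=0
i=5: outside box; Z[5]=0
i=6: outside box; Z[6]=1 extend→box=[6,7)
i=7: outside box; Z[7]=3 extend→box=[7,10)
i=8: min(r-i=2, Z[1]=0)=0; Z[8]=0
i=9: min(r-i=1, Z[2]=2)=1; Z[9]=1
i=10: outside box; Z[10]=1 extend→box=[10,11)
i=11: outside box; Z[11]=0

[12, 0, 2, 0, 0, 0, 1, 3, 0, 1, 1, 0]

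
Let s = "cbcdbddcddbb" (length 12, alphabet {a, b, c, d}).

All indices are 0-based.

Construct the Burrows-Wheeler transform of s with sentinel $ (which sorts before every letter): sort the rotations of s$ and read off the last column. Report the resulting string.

bbdcd$bddcdcb

rank  rotation       last
    0  $cbcdbddcddbb  b
    1  b$cbcdbddcddb  b
    2  bb$cbcdbddcdd  d
    3  bcdbddcddbb$c  c
    4  bddcddbb$cbcd  d
    5  cbcdbddcddbb$  $
    6  cdbddcddbb$cb  b
    7  cddbb$cbcdbdd  d
    8  dbb$cbcdbddcd  d
    9  dbddcddbb$cbc  c
   10  dcddbb$cbcdbd  d
   11  ddbb$cbcdbddc  c
   12  ddcddbb$cbcdb  b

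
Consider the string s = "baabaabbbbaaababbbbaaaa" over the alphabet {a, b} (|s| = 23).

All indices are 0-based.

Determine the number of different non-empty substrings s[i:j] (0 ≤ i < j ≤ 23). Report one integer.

207

sorted suffixes:
  #0 SA[0]=22  'a'
  #1 SA[1]=21  'aa'
  #2 SA[2]=20  'aaa'
  #3 SA[3]=19  'aaaa'
  #4 SA[4]=10  'aaababbbbaaaa'
  #5 SA[5]=1  'aabaabbbbaaababbbbaaaa'
  #6 SA[6]=11  'aababbbbaaaa'
  #7 SA[7]=4  'aabbbbaaababbbbaaaa'
  #8 SA[8]=2  'abaabbbbaaababbbbaaaa'
  #9 SA[9]=12  'ababbbbaaaa'
  #10 SA[10]=14  'abbbbaaaa'
  #11 SA[11]=5  'abbbbaaababbbbaaaa'
  #12 SA[12]=18  'baaaa'
  #13 SA[13]=9  'baaababbbbaaaa'
  #14 SA[14]=0  'baabaabbbbaaababbbbaaaa'
  #15 SA[15]=3  'baabbbbaaababbbbaaaa'
  #16 SA[16]=13  'babbbbaaaa'
  #17 SA[17]=17  'bbaaaa'
  #18 SA[18]=8  'bbaaababbbbaaaa'
  #19 SA[19]=16  'bbbaaaa'
  #20 SA[20]=7  'bbbaaababbbbaaaa'
  #21 SA[21]=15  'bbbbaaaa'
  #22 SA[22]=6  'bbbbaaababbbbaaaa'

SA = [22, 21, 20, 19, 10, 1, 11, 4, 2, 12, 14, 5, 18, 9, 0, 3, 13, 17, 8, 16, 7, 15, 6]
[i] adj suffixes → lcp
  [1] 22/21 → 1 ('a')
  [2] 21/20 → 2 ('aa')
  [3] 20/19 → 3 ('aaa')
  [4] 19/10 → 3 ('aaa')
  [5] 10/1 → 2 ('aa')
  [6] 1/11 → 4 ('aaba')
  [7] 11/4 → 3 ('aab')
  [8] 4/2 → 1 ('a')
  [9] 2/12 → 3 ('aba')
  [10] 12/14 → 2 ('ab')
  [11] 14/5 → 8 ('abbbbaaa')
  [12] 5/18 → 0 ('')
  [13] 18/9 → 4 ('baaa')
  [14] 9/0 → 3 ('baa')
  [15] 0/3 → 4 ('baab')
  [16] 3/13 → 2 ('ba')
  [17] 13/17 → 1 ('b')
  [18] 17/8 → 5 ('bbaaa')
  [19] 8/16 → 2 ('bb')
  [20] 16/7 → 6 ('bbbaaa')
  [21] 7/15 → 3 ('bbb')
  [22] 15/6 → 7 ('bbbbaaa')

n(n+1)/2 = 23·24/2 = 276
Σ LCP = 0 + 1 + 2 + 3 + 3 + 2 + 4 + 3 + 1 + 3 + 2 + 8 + 0 + 4 + 3 + 4 + 2 + 1 + 5 + 2 + 6 + 3 + 7 = 69
distinct = 276 − 69 = 207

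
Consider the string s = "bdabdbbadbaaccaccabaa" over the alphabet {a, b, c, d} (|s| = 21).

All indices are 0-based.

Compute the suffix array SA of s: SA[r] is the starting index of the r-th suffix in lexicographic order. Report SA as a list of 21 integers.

[20, 19, 10, 17, 2, 14, 11, 7, 18, 9, 6, 5, 0, 3, 16, 13, 15, 12, 1, 8, 4]

rank→(start, suffix):
  0 → (20, 'a')
  1 → (19, 'aa')
  2 → (10, 'aaccaccabaa')
  3 → (17, 'abaa')
  4 → (2, 'abdbbadbaaccaccabaa')
  5 → (14, 'accabaa')
  6 → (11, 'accaccabaa')
  7 → (7, 'adbaaccaccabaa')
  8 → (18, 'baa')
  9 → (9, 'baaccaccabaa')
  10 → (6, 'badbaaccaccabaa')
  11 → (5, 'bbadbaaccaccabaa')
  12 → (0, 'bdabdbbadbaaccaccabaa')
  13 → (3, 'bdbbadbaaccaccabaa')
  14 → (16, 'cabaa')
  15 → (13, 'caccabaa')
  16 → (15, 'ccabaa')
  17 → (12, 'ccaccabaa')
  18 → (1, 'dabdbbadbaaccaccabaa')
  19 → (8, 'dbaaccaccabaa')
  20 → (4, 'dbbadbaaccaccabaa')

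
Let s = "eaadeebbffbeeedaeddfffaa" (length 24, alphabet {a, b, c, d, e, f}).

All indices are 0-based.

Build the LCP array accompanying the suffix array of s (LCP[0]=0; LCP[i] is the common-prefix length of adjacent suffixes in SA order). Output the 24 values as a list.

[0, 1, 2, 1, 1, 0, 1, 1, 0, 1, 1, 1, 0, 1, 1, 2, 1, 2, 2, 0, 1, 1, 2, 2]

rank→(start, suffix):
  0 → (23, 'a')
  1 → (22, 'aa')
  2 → (1, 'aadeebbffbeeedaeddfffaa')
  3 → (2, 'adeebbffbeeedaeddfffaa')
  4 → (15, 'aeddfffaa')
  5 → (6, 'bbffbeeedaeddfffaa')
  6 → (10, 'beeedaeddfffaa')
  7 → (7, 'bffbeeedaeddfffaa')
  8 → (14, 'daeddfffaa')
  9 → (17, 'ddfffaa')
  10 → (3, 'deebbffbeeedaeddfffaa')
  11 → (18, 'dfffaa')
  12 → (0, 'eaadeebbffbeeedaeddfffaa')
  13 → (5, 'ebbffbeeedaeddfffaa')
  14 → (13, 'edaeddfffaa')
  15 → (16, 'eddfffaa')
  16 → (4, 'eebbffbeeedaeddfffaa')
  17 → (12, 'eedaeddfffaa')
  18 → (11, 'eeedaeddfffaa')
  19 → (21, 'faa')
  20 → (9, 'fbeeedaeddfffaa')
  21 → (20, 'ffaa')
  22 → (8, 'ffbeeedaeddfffaa')
  23 → (19, 'fffaa')

SA = [23, 22, 1, 2, 15, 6, 10, 7, 14, 17, 3, 18, 0, 5, 13, 16, 4, 12, 11, 21, 9, 20, 8, 19]
rank  pair      lcp
   1  s[23:],s[22:]  1  'a'
   2  s[22:],s[1:]  2  'aa'
   3  s[1:],s[2:]  1  'a'
   4  s[2:],s[15:]  1  'a'
   5  s[15:],s[6:]  0  ''
   6  s[6:],s[10:]  1  'b'
   7  s[10:],s[7:]  1  'b'
   8  s[7:],s[14:]  0  ''
   9  s[14:],s[17:]  1  'd'
  10  s[17:],s[3:]  1  'd'
  11  s[3:],s[18:]  1  'd'
  12  s[18:],s[0:]  0  ''
  13  s[0:],s[5:]  1  'e'
  14  s[5:],s[13:]  1  'e'
  15  s[13:],s[16:]  2  'ed'
  16  s[16:],s[4:]  1  'e'
  17  s[4:],s[12:]  2  'ee'
  18  s[12:],s[11:]  2  'ee'
  19  s[11:],s[21:]  0  ''
  20  s[21:],s[9:]  1  'f'
  21  s[9:],s[20:]  1  'f'
  22  s[20:],s[8:]  2  'ff'
  23  s[8:],s[19:]  2  'ff'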